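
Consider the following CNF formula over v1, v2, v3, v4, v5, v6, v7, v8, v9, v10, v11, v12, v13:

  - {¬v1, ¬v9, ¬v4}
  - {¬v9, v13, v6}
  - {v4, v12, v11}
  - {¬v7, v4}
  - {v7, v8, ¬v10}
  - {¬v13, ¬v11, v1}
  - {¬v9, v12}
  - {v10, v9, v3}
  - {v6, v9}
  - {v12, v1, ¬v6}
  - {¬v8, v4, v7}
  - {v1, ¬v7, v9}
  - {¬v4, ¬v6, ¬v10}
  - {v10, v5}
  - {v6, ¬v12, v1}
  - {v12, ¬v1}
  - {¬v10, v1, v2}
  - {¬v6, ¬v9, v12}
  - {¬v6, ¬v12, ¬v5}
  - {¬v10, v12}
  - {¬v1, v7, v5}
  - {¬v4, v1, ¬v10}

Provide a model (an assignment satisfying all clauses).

v1 = True, v2 = False, v3 = True, v4 = False, v5 = True, v6 = False, v7 = False, v8 = False, v9 = True, v10 = False, v11 = True, v12 = True, v13 = True

v3 occurs only positively in the remaining clauses — set v3 = True.
Branch on v1: take v1 = True.
  then v12 is forced to True.
Branch on v4: take v4 = False.
  then v7 is forced to False.
  then v8 is forced to False.
  then v10 is forced to False.
  then v5 is forced to True.
  then v6 is forced to False.
  then v9 is forced to True.
  then v13 is forced to True.
v2, v11 are now unconstrained; take v2 = False, v11 = True.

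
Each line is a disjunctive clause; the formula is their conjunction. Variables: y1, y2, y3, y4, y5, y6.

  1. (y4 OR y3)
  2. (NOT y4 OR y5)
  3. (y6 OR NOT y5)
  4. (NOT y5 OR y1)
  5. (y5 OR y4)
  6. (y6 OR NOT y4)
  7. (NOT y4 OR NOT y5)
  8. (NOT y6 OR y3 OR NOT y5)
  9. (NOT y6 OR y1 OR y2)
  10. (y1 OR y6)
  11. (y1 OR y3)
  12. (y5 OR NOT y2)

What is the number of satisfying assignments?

2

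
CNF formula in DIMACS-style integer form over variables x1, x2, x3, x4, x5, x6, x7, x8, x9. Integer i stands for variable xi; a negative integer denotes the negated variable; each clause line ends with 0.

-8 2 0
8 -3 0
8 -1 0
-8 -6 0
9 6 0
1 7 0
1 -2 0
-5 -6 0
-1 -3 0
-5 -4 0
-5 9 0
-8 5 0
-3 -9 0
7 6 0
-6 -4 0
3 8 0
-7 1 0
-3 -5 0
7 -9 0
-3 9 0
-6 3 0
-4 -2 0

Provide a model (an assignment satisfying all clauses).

x1=T, x2=T, x3=F, x4=F, x5=T, x6=F, x7=T, x8=T, x9=T

x4 occurs only negated in the remaining clauses — set x4 = False.
Try x1 = True.
  then x8 is forced to True.
  then x2 is forced to True.
  then x6 is forced to False.
  then x9 is forced to True.
  then x3 is forced to False.
  then x5 is forced to True.
  then x7 is forced to True.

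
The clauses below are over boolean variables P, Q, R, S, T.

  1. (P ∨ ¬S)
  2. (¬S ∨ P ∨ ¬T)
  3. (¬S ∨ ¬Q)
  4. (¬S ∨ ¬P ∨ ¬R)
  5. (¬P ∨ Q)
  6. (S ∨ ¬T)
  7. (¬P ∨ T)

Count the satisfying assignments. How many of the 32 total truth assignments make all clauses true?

4

Satisfying assignments:
  P=0 Q=0 R=0 S=0 T=0
  P=0 Q=0 R=1 S=0 T=0
  P=0 Q=1 R=0 S=0 T=0
  P=0 Q=1 R=1 S=0 T=0
That's 4 in total.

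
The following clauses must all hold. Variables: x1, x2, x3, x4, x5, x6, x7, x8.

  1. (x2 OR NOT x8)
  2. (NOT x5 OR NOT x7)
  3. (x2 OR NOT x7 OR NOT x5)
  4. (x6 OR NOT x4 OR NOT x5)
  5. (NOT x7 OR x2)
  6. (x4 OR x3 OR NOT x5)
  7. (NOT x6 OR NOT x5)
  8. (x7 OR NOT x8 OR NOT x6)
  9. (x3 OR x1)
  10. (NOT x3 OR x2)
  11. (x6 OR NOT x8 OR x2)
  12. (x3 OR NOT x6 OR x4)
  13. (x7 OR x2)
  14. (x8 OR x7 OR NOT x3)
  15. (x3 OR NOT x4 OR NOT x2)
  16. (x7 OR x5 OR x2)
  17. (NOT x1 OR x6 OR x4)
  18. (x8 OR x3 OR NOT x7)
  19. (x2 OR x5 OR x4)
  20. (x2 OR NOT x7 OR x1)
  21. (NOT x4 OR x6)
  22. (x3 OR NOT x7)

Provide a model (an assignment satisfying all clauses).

x1=T, x2=T, x3=T, x4=T, x5=F, x6=T, x7=T, x8=T

Check each clause:
  1. (NOT x8 OR x2) — x2 is true.
  2. (NOT x7 OR NOT x5) — NOT x5 is true.
  3. (NOT x7 OR x2 OR NOT x5) — x2 is true.
  4. (x6 OR NOT x5 OR NOT x4) — NOT x5 is true.
  5. (x2 OR NOT x7) — x2 is true.
  6. (x4 OR x3 OR NOT x5) — x3 is true.
  7. (NOT x6 OR NOT x5) — NOT x5 is true.
  8. (NOT x8 OR NOT x6 OR x7) — x7 is true.
  9. (x3 OR x1) — x1 is true.
  10. (NOT x3 OR x2) — x2 is true.
  11. (x6 OR NOT x8 OR x2) — x2 is true.
  12. (x3 OR x4 OR NOT x6) — x3 is true.
  13. (x2 OR x7) — x2 is true.
  14. (x7 OR NOT x3 OR x8) — x8 is true.
  15. (NOT x4 OR x3 OR NOT x2) — x3 is true.
  16. (x7 OR x2 OR x5) — x2 is true.
  17. (x4 OR NOT x1 OR x6) — x4 is true.
  18. (x3 OR NOT x7 OR x8) — x8 is true.
  19. (x2 OR x5 OR x4) — x2 is true.
  20. (x2 OR x1 OR NOT x7) — x2 is true.
  21. (x6 OR NOT x4) — x6 is true.
  22. (NOT x7 OR x3) — x3 is true.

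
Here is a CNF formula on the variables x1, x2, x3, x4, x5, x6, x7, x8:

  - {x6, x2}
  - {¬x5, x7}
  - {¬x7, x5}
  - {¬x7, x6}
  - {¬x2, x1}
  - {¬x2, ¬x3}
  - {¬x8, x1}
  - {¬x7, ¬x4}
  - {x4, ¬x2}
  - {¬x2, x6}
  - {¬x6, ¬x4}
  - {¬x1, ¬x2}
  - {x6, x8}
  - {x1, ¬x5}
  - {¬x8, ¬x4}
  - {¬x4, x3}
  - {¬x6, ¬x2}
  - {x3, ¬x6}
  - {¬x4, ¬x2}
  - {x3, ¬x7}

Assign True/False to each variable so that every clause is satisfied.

Set x1 = True and propagate.
  then x2 is forced to False.
  then x6 is forced to True.
  then x4 is forced to False.
  then x3 is forced to True.
For the remaining variables, x5 = True, x7 = True, x8 = False works.
Every clause has at least one true literal under this assignment.

x1=True, x2=False, x3=True, x4=False, x5=True, x6=True, x7=True, x8=False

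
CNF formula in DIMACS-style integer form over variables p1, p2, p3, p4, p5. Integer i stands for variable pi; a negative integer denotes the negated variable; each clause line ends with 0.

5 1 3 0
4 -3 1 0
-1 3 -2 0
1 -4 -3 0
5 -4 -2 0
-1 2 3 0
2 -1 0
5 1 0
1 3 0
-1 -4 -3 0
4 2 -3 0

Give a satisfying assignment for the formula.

p1=True, p2=True, p3=True, p4=False, p5=True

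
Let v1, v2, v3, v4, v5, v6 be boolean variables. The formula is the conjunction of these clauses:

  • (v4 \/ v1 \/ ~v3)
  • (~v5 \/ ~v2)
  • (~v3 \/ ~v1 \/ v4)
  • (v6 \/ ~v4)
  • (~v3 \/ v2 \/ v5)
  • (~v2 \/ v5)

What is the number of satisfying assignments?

Split on v2, then v3.
  v2=T, v3=T: a clause becomes empty — 0.
  v2=T, v3=F: a clause becomes empty — 0.
  v2=F, v3=T: remaining (v1,v4,v5,v6) ∈ {(F,T,T,T); (T,T,T,T)} — 2.
  v2=F, v3=F: v1, v5 free; 3 ways for (v4,v6) × 2^2 = 12.
Total: 0 + 0 + 2 + 12 = 14.

14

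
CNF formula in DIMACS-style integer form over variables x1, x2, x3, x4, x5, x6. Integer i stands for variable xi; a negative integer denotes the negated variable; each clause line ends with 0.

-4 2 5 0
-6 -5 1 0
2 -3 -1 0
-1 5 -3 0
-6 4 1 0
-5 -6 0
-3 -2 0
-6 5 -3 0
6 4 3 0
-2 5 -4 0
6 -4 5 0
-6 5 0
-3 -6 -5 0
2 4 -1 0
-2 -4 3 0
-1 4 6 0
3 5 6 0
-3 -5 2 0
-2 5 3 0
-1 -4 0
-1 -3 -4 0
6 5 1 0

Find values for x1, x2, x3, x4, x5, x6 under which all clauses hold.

x1=False  x2=False  x3=False  x4=True  x5=True  x6=False

Check each clause:
  1. (x5 ∨ x2 ∨ ¬x4) — x5 is true.
  2. (x1 ∨ ¬x6 ∨ ¬x5) — ¬x6 is true.
  3. (x2 ∨ ¬x1 ∨ ¬x3) — ¬x3 is true.
  4. (¬x1 ∨ ¬x3 ∨ x5) — ¬x3 is true.
  5. (x1 ∨ x4 ∨ ¬x6) — ¬x6 is true.
  6. (¬x6 ∨ ¬x5) — ¬x6 is true.
  7. (¬x3 ∨ ¬x2) — ¬x3 is true.
  8. (¬x6 ∨ ¬x3 ∨ x5) — x5 is true.
  9. (x6 ∨ x4 ∨ x3) — x4 is true.
  10. (¬x2 ∨ ¬x4 ∨ x5) — x5 is true.
  11. (x6 ∨ x5 ∨ ¬x4) — x5 is true.
  12. (x5 ∨ ¬x6) — ¬x6 is true.
  13. (¬x5 ∨ ¬x6 ∨ ¬x3) — ¬x6 is true.
  14. (¬x1 ∨ x4 ∨ x2) — x4 is true.
  15. (¬x4 ∨ ¬x2 ∨ x3) — ¬x2 is true.
  16. (x4 ∨ ¬x1 ∨ x6) — x4 is true.
  17. (x6 ∨ x3 ∨ x5) — x5 is true.
  18. (¬x3 ∨ x2 ∨ ¬x5) — ¬x3 is true.
  19. (¬x2 ∨ x3 ∨ x5) — x5 is true.
  20. (¬x4 ∨ ¬x1) — ¬x1 is true.
  21. (¬x4 ∨ ¬x3 ∨ ¬x1) — ¬x3 is true.
  22. (x1 ∨ x6 ∨ x5) — x5 is true.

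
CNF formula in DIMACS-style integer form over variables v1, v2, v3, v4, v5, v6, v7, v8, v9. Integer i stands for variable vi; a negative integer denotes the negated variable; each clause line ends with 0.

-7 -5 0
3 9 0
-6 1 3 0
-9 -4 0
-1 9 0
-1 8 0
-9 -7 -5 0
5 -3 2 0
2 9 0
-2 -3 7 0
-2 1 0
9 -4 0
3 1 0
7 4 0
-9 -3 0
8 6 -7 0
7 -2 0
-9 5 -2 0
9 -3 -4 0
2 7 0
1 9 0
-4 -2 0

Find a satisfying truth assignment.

v1=1  v2=0  v3=0  v4=0  v5=0  v6=0  v7=1  v8=1  v9=1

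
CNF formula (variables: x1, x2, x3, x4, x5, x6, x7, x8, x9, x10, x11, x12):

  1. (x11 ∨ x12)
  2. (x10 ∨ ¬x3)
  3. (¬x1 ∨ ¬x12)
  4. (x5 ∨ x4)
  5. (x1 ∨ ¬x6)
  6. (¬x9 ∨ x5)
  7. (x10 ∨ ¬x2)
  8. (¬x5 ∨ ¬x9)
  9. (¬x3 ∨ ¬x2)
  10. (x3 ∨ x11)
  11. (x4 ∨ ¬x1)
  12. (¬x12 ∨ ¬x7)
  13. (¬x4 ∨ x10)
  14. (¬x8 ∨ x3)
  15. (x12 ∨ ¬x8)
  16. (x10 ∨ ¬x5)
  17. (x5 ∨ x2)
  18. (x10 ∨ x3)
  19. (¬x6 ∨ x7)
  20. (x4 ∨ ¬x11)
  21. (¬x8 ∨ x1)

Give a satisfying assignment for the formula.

x6 occurs only negated in the remaining clauses — set x6 = False.
x8 occurs only negated in the remaining clauses — set x8 = False.
Set x1 = False and propagate.
The remaining clauses are satisfied by x2 = True, x3 = False, x4 = True, x5 = True, x7 = True, x9 = False, x10 = True, x11 = True, x12 = False.
Every clause has at least one true literal under this assignment.

x1=F, x2=T, x3=F, x4=T, x5=T, x6=F, x7=T, x8=F, x9=F, x10=T, x11=T, x12=F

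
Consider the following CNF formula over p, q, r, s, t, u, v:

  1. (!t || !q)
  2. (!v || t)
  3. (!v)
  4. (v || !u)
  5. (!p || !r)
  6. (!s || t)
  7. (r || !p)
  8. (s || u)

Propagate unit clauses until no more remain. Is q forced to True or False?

False

(!v) stands alone — v = False.
(!u || v): since v = False, the clause reduces to (!u). u = False.
From (s || u) and u = False: s = True.
From (t || !s) and s = True: t = True.
In (!t || !q), !t is now false; !q must hold, so q = False.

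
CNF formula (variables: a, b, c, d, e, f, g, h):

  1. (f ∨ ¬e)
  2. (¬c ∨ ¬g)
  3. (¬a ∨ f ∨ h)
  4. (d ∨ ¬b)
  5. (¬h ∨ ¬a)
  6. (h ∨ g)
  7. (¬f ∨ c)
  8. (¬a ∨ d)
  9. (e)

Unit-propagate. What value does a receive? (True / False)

(e) stands alone — e = True.
(¬e ∨ f): since e = True, the clause reduces to (f). f = True.
In (c ∨ ¬f), ¬f is now false; c must hold, so c = True.
(¬c ∨ ¬g): since c = True, the clause reduces to (¬g). g = False.
From (g ∨ h) and g = False: h = True.
(¬a ∨ ¬h) with h = True leaves only ¬a, so a = False.

False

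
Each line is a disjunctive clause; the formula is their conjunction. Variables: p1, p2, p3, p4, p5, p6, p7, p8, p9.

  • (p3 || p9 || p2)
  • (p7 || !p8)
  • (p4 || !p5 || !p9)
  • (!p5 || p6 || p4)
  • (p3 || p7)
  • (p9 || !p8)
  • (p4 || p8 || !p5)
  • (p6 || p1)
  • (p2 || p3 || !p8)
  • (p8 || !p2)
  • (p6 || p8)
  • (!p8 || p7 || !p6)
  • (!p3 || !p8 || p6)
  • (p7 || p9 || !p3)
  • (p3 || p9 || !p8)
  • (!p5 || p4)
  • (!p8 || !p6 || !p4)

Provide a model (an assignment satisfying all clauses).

p1 = True, p2 = False, p3 = False, p4 = True, p5 = False, p6 = True, p7 = True, p8 = False, p9 = True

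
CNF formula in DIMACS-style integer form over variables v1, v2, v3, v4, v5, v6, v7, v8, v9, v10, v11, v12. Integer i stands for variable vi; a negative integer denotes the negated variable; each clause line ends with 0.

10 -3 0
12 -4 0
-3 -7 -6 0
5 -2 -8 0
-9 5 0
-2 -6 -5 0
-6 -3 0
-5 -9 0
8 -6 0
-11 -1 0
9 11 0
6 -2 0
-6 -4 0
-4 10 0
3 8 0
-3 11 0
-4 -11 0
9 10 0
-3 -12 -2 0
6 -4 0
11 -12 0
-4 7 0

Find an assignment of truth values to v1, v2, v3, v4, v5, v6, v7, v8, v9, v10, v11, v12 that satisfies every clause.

Pure literal: v1 appears only negated; assign v1 = False.
Pure literal: v2 appears only negated; assign v2 = False.
Branch on v3: take v3 = True.
  then v10 is forced to True.
  then v6 is forced to False.
  then v11 is forced to True.
  then v4 is forced to False.
Branch on v5: take v5 = False.
  then v9 is forced to False.
v7, v8, v12 are now unconstrained; take v7 = True, v8 = False, v12 = False.

v1=False  v2=False  v3=True  v4=False  v5=False  v6=False  v7=True  v8=False  v9=False  v10=True  v11=True  v12=False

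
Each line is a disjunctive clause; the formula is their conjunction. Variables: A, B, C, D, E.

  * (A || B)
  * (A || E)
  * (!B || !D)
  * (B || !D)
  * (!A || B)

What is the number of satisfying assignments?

6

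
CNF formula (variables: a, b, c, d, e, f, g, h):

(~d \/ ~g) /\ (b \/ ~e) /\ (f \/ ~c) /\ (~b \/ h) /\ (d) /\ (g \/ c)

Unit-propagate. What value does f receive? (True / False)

Unit clause (d) sets d = True.
(~d \/ ~g) with d = True leaves only ~g, so g = False.
(g \/ c) with g = False leaves only c, so c = True.
(~c \/ f) with c = True leaves only f, so f = True.

True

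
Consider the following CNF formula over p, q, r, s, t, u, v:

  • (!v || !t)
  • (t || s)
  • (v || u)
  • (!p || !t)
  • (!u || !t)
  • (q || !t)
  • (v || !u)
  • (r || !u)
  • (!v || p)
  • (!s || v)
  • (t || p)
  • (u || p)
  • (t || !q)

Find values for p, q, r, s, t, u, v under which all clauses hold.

p=True  q=False  r=True  s=True  t=False  u=True  v=True

Check each clause:
  1. (!v || !t) — !t is true.
  2. (s || t) — s is true.
  3. (u || v) — u is true.
  4. (!t || !p) — !t is true.
  5. (!t || !u) — !t is true.
  6. (!t || q) — !t is true.
  7. (v || !u) — v is true.
  8. (r || !u) — r is true.
  9. (p || !v) — p is true.
  10. (!s || v) — v is true.
  11. (p || t) — p is true.
  12. (u || p) — p is true.
  13. (!q || t) — !q is true.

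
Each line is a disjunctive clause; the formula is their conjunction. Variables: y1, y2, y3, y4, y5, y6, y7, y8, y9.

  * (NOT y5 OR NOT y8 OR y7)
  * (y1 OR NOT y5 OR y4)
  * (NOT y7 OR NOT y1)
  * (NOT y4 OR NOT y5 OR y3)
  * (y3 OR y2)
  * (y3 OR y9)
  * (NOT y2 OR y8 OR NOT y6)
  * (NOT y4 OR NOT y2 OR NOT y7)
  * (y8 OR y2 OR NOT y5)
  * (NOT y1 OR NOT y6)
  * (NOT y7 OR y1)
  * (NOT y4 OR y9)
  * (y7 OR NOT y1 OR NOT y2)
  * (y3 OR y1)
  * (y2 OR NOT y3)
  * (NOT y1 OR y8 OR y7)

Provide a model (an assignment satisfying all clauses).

y1=F, y2=T, y3=T, y4=T, y5=T, y6=F, y7=F, y8=F, y9=T

Pure literal: y6 appears only negated; assign y6 = False.
y9 occurs only positively in the remaining clauses — set y9 = True.
Try y1 = False.
  then y7 is forced to False.
  then y3 is forced to True.
  then y2 is forced to True.
The remaining clauses are satisfied by y4 = True, y5 = True, y8 = False.
Every clause has at least one true literal under this assignment.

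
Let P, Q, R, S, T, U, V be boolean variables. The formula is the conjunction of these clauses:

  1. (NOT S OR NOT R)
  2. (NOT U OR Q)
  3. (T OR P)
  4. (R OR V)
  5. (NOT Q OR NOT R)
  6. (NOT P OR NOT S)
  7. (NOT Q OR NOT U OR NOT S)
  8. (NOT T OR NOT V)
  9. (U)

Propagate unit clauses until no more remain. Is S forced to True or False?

(U) stands alone — U = True.
(NOT U OR Q): since U = True, the clause reduces to (Q). Q = True.
In (NOT Q OR NOT R), NOT Q is now false; NOT R must hold, so R = False.
In (R OR V), R is now false; V must hold, so V = True.
(NOT S OR NOT U OR NOT Q) with U = True, Q = True leaves only NOT S, so S = False.

False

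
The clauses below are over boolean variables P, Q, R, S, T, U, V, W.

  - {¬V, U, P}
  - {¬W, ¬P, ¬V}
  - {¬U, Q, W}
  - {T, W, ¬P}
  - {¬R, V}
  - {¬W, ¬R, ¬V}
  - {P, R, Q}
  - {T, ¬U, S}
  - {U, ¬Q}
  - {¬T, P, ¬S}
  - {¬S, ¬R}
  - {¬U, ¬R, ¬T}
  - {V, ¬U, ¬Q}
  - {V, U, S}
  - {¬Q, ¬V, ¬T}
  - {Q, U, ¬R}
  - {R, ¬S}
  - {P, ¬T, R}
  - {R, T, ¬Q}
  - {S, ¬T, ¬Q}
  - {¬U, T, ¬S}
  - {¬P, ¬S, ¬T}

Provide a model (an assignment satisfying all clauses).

Set P = True and propagate.
Set Q = False and propagate.
The remaining clauses are satisfied by R = False, S = False, T = True, U = True, V = False, W = True.

P = T, Q = F, R = F, S = F, T = T, U = T, V = F, W = T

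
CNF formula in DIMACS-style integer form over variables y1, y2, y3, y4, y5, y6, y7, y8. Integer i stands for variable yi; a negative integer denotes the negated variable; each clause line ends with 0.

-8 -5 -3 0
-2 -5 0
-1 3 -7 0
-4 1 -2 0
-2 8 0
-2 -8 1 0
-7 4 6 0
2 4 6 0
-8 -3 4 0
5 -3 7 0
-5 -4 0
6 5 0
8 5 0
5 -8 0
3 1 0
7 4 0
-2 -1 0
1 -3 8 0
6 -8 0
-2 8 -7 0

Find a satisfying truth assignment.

y1=True  y2=False  y3=True  y4=False  y5=True  y6=True  y7=True  y8=False

y6 occurs only positively in the remaining clauses — set y6 = True.
Set y1 = True and propagate.
  then y2 is forced to False.
Branch on y3: take y3 = True.
The remaining clauses are satisfied by y4 = False, y5 = True, y7 = True, y8 = False.
Every clause has at least one true literal under this assignment.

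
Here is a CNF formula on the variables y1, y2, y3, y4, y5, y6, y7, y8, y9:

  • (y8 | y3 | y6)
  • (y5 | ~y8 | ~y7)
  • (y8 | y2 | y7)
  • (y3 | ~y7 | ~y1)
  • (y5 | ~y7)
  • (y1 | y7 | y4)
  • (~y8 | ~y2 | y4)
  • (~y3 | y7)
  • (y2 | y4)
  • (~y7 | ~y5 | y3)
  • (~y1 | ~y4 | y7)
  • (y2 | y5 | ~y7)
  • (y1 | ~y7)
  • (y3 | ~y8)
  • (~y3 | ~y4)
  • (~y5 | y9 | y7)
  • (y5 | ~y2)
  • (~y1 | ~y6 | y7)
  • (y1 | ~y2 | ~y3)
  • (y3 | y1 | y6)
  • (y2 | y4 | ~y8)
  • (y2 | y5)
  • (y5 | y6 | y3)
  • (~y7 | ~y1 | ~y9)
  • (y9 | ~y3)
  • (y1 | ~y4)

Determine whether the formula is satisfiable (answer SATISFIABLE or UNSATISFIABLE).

y7 = True:
  propagation gives y5=True, y3=True, y1=True, y4=False; an empty clause results — contradiction.
y7 = False:
  propagation gives y3=False, y8=False, y6=True, y2=True; an empty clause results — contradiction.
Every branch closes, so no satisfying assignment exists.

UNSATISFIABLE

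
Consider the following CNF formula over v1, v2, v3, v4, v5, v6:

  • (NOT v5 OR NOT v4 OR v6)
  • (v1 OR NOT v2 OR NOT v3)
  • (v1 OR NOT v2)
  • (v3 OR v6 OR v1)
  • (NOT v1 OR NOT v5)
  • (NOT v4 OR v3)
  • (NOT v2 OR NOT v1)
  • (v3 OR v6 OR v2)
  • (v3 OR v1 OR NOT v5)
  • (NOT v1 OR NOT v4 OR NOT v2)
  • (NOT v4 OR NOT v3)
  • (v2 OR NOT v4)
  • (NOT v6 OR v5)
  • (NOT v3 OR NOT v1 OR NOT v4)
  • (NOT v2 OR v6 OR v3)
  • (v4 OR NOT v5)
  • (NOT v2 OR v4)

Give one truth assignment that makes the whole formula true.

v1=F, v2=F, v3=T, v4=F, v5=F, v6=F

Set v1 = False and propagate.
  then v2 is forced to False.
  then v4 is forced to False.
  then v5 is forced to False.
  then v6 is forced to False.
  then v3 is forced to True.
Every clause has at least one true literal under this assignment.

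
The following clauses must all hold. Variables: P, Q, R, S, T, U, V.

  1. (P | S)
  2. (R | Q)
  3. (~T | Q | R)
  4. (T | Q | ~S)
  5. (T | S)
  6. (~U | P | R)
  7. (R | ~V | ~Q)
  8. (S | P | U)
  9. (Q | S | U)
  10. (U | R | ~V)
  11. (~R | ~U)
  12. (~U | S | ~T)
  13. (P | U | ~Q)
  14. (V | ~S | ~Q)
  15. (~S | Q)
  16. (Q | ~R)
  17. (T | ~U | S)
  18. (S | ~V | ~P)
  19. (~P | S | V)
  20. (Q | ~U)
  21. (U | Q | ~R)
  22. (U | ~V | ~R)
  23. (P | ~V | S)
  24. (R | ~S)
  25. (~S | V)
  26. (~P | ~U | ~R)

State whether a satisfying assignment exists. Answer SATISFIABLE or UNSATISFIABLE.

S = True:
  propagation gives Q=True, V=True, R=True, U=False; an empty clause results — contradiction.
S = False:
  propagation gives P=True, T=True, U=False, Q=True; an empty clause results — contradiction.
Every branch closes, so no satisfying assignment exists.

UNSATISFIABLE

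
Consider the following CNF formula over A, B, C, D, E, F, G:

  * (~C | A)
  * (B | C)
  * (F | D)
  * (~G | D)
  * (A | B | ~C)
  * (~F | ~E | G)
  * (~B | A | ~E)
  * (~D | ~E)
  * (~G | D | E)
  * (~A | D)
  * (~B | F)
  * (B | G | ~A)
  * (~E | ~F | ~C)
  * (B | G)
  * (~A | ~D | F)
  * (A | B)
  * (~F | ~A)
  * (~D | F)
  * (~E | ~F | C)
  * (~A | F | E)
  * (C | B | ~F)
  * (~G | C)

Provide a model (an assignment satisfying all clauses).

A = F  B = T  C = F  D = T  E = F  F = T  G = F

Set A = False and propagate.
  then C is forced to False.
  then B is forced to True.
  then E is forced to False.
  then F is forced to True.
  then G is forced to False.
D is now unconstrained; take D = True.
Check each clause:
  1. (~C | A) — ~C is true.
  2. (C | B) — B is true.
  3. (F | D) — D is true.
  4. (~G | D) — ~G is true.
  5. (B | A | ~C) — B is true.
  6. (~F | ~E | G) — ~E is true.
  7. (~B | ~E | A) — ~E is true.
  8. (~E | ~D) — ~E is true.
  9. (E | D | ~G) — ~G is true.
  10. (D | ~A) — D is true.
  11. (~B | F) — F is true.
  12. (G | B | ~A) — B is true.
  13. (~C | ~E | ~F) — ~E is true.
  14. (B | G) — B is true.
  15. (~A | ~D | F) — ~A is true.
  16. (A | B) — B is true.
  17. (~A | ~F) — ~A is true.
  18. (F | ~D) — F is true.
  19. (C | ~E | ~F) — ~E is true.
  20. (F | E | ~A) — F is true.
  21. (~F | C | B) — B is true.
  22. (C | ~G) — ~G is true.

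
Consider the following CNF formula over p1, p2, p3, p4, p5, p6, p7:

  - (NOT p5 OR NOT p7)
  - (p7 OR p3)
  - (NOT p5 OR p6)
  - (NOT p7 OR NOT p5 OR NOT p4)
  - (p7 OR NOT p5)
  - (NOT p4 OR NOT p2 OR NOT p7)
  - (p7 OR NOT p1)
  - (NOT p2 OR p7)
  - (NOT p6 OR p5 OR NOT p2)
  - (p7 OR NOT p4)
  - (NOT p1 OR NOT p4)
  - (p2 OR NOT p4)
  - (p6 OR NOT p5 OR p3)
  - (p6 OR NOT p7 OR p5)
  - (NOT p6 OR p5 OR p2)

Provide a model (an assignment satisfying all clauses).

p1=0, p2=0, p3=1, p4=0, p5=0, p6=0, p7=0

p1 occurs only negated in the remaining clauses — set p1 = False.
p3 occurs only positively in the remaining clauses — set p3 = True.
Set p2 = False and propagate.
  then p4 is forced to False.
The remaining clauses are satisfied by p5 = False, p6 = False, p7 = False.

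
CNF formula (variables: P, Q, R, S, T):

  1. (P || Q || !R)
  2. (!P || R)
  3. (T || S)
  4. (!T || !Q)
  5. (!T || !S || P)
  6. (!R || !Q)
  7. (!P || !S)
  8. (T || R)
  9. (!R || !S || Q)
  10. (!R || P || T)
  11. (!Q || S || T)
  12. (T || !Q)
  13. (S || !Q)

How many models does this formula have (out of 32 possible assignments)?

Satisfying assignments:
  P=0 Q=0 R=0 S=0 T=1
  P=1 Q=0 R=1 S=0 T=1
Count: 2.

2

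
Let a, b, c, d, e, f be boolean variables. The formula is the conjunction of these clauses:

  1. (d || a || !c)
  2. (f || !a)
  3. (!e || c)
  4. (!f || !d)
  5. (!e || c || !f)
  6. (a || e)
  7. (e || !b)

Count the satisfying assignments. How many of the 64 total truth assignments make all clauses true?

The models are:
  a=F b=F c=T d=T e=T f=F
  a=F b=T c=T d=T e=T f=F
  a=T b=F c=F d=F e=F f=T
  a=T b=F c=T d=F e=F f=T
  a=T b=F c=T d=F e=T f=T
  a=T b=T c=T d=F e=T f=T
Count: 6.

6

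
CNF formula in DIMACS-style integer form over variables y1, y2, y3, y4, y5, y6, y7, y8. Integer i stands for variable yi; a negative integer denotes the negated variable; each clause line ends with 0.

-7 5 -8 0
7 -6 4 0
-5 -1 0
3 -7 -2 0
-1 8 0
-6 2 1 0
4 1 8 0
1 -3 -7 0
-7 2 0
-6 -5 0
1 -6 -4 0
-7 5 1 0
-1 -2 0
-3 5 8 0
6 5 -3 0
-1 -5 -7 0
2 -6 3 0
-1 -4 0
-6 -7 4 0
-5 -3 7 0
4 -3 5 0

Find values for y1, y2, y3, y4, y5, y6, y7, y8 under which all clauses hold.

Branch on y1: take y1 = False.
Try y2 = False.
  then y6 is forced to False.
  then y7 is forced to False.
The remaining clauses are satisfied by y3 = False, y4 = True, y5 = False, y8 = False.

y1=0  y2=0  y3=0  y4=1  y5=0  y6=0  y7=0  y8=0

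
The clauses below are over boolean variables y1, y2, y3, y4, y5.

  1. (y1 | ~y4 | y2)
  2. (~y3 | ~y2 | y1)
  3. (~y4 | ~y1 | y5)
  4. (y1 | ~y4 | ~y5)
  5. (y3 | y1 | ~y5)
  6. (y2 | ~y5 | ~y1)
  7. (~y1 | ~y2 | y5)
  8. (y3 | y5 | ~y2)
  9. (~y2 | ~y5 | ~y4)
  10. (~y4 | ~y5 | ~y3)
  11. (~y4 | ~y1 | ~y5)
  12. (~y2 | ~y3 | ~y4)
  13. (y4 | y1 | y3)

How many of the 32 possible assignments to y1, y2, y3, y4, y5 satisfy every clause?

The models are:
  y1=0 y2=0 y3=1 y4=0 y5=0
  y1=0 y2=0 y3=1 y4=0 y5=1
  y1=1 y2=0 y3=0 y4=0 y5=0
  y1=1 y2=0 y3=1 y4=0 y5=0
  y1=1 y2=1 y3=0 y4=0 y5=1
  y1=1 y2=1 y3=1 y4=0 y5=1
That's 6 in total.

6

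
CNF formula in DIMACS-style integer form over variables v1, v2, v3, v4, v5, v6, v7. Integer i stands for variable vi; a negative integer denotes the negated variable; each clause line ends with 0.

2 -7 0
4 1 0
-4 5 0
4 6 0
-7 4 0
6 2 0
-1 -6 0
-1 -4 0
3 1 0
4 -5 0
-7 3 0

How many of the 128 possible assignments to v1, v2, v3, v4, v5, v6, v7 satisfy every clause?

5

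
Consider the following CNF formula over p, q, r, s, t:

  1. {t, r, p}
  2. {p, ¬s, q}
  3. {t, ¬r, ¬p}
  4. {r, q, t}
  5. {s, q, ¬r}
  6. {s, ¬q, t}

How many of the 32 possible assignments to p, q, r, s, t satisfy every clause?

14

Case analysis on q and r:
  q=1, r=1: 5 of the 8 assignments to (p,s,t) work.
  q=1, r=0: 5 of the 8 assignments to (p,s,t) work.
  q=0, r=1: remaining (p,s,t) ∈ {(1,1,1)} — 1.
  q=0, r=0: remaining (p,s,t) ∈ {(0,0,1); (1,0,1); (1,1,1)} — 3.
Total: 5 + 5 + 1 + 3 = 14.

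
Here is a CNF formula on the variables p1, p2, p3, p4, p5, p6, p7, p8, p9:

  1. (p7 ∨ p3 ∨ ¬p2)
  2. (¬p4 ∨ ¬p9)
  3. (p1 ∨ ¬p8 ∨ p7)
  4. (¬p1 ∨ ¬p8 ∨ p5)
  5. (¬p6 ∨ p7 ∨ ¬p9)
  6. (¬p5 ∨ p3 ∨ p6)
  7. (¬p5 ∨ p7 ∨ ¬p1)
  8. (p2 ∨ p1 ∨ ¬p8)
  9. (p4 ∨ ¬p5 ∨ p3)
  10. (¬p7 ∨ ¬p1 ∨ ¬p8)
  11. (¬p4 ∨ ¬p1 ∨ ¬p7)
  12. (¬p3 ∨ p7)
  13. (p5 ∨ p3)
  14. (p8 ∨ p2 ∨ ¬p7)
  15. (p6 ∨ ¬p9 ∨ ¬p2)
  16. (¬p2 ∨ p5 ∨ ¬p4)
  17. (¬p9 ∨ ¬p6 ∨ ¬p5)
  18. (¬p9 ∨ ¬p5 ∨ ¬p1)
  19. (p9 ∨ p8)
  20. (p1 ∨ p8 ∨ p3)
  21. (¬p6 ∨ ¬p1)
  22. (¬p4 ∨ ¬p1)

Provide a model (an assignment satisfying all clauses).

Set p1 = False and propagate.
The remaining clauses are satisfied by p2 = True, p3 = True, p4 = True, p5 = True, p6 = True, p7 = True, p8 = True, p9 = False.
Every clause has at least one true literal under this assignment.

p1 = F, p2 = T, p3 = T, p4 = T, p5 = T, p6 = T, p7 = T, p8 = T, p9 = F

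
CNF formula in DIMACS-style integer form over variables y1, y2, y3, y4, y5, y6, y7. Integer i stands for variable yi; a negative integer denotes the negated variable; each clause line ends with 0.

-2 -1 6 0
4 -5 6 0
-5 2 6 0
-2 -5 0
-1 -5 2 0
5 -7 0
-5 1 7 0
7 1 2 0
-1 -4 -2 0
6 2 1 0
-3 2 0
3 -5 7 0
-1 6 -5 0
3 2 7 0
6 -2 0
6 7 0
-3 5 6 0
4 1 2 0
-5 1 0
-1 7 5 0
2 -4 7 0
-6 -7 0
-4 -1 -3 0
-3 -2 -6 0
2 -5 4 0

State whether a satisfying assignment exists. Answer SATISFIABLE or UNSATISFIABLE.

SATISFIABLE

Try y1 = False.
  then y5 is forced to False.
  then y7 is forced to False.
  then y2 is forced to True.
  then y6 is forced to True.
  then y3 is forced to False.
y4 is now unconstrained; take y4 = True.
So y1=False, y2=True, y3=False, y4=True, y5=False, y6=True, y7=False is a satisfying assignment.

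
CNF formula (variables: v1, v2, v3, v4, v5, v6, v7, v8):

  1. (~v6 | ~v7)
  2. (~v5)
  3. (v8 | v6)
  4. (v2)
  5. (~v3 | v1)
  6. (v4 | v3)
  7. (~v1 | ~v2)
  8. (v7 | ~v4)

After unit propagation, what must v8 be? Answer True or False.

True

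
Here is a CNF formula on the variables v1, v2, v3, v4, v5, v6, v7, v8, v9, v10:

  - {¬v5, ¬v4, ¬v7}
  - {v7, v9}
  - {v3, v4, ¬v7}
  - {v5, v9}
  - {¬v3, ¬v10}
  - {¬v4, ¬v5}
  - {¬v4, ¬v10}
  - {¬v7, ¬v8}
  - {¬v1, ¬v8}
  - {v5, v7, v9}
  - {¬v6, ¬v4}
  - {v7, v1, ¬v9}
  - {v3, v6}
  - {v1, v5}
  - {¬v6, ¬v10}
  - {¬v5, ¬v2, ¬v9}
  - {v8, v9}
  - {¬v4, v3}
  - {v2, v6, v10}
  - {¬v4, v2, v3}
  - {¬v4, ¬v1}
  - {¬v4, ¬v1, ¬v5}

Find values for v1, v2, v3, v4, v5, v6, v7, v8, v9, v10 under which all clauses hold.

v1=True, v2=False, v3=True, v4=False, v5=False, v6=True, v7=True, v8=False, v9=True, v10=False

Set v1 = True and propagate.
  then v8 is forced to False.
  then v9 is forced to True.
  then v4 is forced to False.
Try v2 = False.
Set v3 = True and propagate.
  then v10 is forced to False.
  then v6 is forced to True.
v5, v7 are now unconstrained; take v5 = False, v7 = True.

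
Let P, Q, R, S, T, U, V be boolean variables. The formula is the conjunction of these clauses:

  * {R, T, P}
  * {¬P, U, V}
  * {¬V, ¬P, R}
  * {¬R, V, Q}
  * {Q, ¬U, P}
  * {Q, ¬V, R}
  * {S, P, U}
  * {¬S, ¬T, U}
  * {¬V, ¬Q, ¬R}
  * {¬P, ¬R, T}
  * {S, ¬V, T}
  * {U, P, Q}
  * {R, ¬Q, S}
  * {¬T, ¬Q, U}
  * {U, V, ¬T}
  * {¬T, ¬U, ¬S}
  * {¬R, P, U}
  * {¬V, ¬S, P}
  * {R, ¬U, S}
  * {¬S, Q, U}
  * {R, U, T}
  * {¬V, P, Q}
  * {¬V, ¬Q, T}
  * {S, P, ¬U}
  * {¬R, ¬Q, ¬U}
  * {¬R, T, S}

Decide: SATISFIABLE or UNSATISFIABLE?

SATISFIABLE

Set P = True and propagate.
Branch on Q: take Q = False.
Try R = True.
  then V is forced to True.
  then T is forced to True.
The remaining clauses are satisfied by S = False, U = True.
Every clause has at least one true literal under this assignment.
So P = 1, Q = 0, R = 1, S = 0, T = 1, U = 1, V = 1 is a satisfying assignment.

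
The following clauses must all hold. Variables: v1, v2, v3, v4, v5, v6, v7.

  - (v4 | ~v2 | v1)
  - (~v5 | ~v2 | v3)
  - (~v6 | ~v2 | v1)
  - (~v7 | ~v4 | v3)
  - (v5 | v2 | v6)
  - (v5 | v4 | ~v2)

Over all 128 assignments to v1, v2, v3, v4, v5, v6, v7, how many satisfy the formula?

61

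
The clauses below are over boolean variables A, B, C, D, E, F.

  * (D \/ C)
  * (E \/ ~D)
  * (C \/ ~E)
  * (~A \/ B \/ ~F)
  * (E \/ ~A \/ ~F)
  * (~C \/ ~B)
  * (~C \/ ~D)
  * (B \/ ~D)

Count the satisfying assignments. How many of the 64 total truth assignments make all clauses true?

6

Satisfying assignments:
  A=F B=F C=T D=F E=F F=F
  A=F B=F C=T D=F E=F F=T
  A=F B=F C=T D=F E=T F=F
  A=F B=F C=T D=F E=T F=T
  A=T B=F C=T D=F E=F F=F
  A=T B=F C=T D=F E=T F=F
That's 6 in total.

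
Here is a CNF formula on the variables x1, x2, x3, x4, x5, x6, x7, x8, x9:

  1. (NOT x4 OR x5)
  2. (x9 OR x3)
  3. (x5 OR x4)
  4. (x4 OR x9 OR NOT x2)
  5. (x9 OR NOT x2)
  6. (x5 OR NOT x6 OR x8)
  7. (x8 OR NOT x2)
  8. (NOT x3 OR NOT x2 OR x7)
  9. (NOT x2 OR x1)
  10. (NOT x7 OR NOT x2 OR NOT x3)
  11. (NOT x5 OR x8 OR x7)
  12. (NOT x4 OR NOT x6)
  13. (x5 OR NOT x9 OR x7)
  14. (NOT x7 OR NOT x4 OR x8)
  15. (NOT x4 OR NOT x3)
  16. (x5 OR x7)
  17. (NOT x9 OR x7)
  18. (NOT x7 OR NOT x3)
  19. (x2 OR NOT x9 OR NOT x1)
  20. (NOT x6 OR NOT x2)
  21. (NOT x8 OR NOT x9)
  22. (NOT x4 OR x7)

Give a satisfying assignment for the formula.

x1=F, x2=F, x3=F, x4=F, x5=T, x6=T, x7=T, x8=F, x9=T

Check each clause:
  1. (NOT x4 OR x5) — NOT x4 is true.
  2. (x3 OR x9) — x9 is true.
  3. (x4 OR x5) — x5 is true.
  4. (x4 OR x9 OR NOT x2) — x9 is true.
  5. (NOT x2 OR x9) — x9 is true.
  6. (x8 OR x5 OR NOT x6) — x5 is true.
  7. (x8 OR NOT x2) — NOT x2 is true.
  8. (NOT x3 OR x7 OR NOT x2) — NOT x3 is true.
  9. (x1 OR NOT x2) — NOT x2 is true.
  10. (NOT x3 OR NOT x2 OR NOT x7) — NOT x3 is true.
  11. (x8 OR NOT x5 OR x7) — x7 is true.
  12. (NOT x6 OR NOT x4) — NOT x4 is true.
  13. (x7 OR NOT x9 OR x5) — x5 is true.
  14. (x8 OR NOT x4 OR NOT x7) — NOT x4 is true.
  15. (NOT x4 OR NOT x3) — NOT x4 is true.
  16. (x7 OR x5) — x5 is true.
  17. (NOT x9 OR x7) — x7 is true.
  18. (NOT x3 OR NOT x7) — NOT x3 is true.
  19. (NOT x9 OR x2 OR NOT x1) — NOT x1 is true.
  20. (NOT x6 OR NOT x2) — NOT x2 is true.
  21. (NOT x9 OR NOT x8) — NOT x8 is true.
  22. (x7 OR NOT x4) — NOT x4 is true.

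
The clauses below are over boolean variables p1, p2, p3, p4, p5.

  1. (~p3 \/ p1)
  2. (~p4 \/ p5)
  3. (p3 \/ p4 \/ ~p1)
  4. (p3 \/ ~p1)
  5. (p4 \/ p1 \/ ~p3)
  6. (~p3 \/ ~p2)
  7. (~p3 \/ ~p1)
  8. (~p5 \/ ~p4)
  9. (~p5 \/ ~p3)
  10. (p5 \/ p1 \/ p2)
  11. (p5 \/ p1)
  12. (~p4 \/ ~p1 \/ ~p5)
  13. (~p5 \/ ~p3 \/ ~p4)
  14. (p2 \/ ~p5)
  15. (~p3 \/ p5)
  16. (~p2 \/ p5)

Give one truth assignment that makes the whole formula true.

p1=F, p2=T, p3=F, p4=F, p5=T

Try p1 = False.
  then p3 is forced to False.
  then p5 is forced to True.
  then p4 is forced to False.
  then p2 is forced to True.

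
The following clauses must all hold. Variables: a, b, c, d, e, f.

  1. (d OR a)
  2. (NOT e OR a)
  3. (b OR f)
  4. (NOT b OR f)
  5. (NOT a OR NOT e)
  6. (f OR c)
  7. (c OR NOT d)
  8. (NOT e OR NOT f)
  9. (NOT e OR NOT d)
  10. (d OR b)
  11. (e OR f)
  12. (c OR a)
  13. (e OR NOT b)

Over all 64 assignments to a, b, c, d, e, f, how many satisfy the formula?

2

Satisfying assignments:
  a=F b=F c=T d=T e=F f=T
  a=T b=F c=T d=T e=F f=T
That's 2 in total.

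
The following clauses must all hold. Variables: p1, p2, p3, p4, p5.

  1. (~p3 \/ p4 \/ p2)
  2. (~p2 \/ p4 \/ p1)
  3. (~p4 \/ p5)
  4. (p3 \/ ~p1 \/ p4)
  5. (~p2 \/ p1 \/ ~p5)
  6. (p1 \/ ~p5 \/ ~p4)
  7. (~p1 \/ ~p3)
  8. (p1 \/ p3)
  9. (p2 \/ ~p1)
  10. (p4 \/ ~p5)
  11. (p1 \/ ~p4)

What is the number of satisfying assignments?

1

The models are:
  p1=1 p2=1 p3=0 p4=1 p5=1
That's 1 in total.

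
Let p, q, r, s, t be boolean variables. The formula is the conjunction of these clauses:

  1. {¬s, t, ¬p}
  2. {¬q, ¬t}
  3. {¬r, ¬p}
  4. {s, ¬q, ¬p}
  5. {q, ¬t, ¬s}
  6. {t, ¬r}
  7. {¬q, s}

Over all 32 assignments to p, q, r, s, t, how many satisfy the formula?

7

The models are:
  p=F q=F r=F s=F t=F
  p=F q=F r=F s=F t=T
  p=F q=F r=F s=T t=F
  p=F q=F r=T s=F t=T
  p=F q=T r=F s=T t=F
  p=T q=F r=F s=F t=F
  p=T q=F r=F s=F t=T
That's 7 in total.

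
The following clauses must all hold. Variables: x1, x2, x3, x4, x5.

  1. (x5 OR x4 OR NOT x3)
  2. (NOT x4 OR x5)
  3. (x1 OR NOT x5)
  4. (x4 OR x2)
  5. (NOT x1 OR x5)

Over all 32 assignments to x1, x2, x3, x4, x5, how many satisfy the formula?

7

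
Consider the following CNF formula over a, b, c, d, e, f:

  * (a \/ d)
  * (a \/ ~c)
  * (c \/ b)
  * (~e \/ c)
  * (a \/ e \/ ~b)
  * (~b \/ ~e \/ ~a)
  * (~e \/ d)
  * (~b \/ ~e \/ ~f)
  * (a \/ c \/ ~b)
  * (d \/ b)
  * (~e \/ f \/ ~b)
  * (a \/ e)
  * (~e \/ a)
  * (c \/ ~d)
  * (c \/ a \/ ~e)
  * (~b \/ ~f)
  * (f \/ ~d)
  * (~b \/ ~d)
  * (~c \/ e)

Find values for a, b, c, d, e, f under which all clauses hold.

a=True, b=False, c=True, d=True, e=True, f=True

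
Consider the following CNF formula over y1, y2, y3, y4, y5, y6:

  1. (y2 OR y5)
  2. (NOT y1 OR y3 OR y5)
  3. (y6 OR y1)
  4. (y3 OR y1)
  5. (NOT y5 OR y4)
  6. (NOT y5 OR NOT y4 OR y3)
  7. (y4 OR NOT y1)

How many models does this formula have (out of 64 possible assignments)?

Split on y1, then y5.
  y1=1, y5=1: remaining (y2,y3,y4,y6) ∈ {(0,1,1,0); (0,1,1,1); (1,1,1,0); (1,1,1,1)} — 4.
  y1=1, y5=0: remaining (y2,y3,y4,y6) ∈ {(1,1,1,0); (1,1,1,1)} — 2.
  y1=0, y5=1: remaining (y2,y3,y4,y6) ∈ {(0,1,1,1); (1,1,1,1)} — 2.
  y1=0, y5=0: remaining (y2,y3,y4,y6) ∈ {(1,1,0,1); (1,1,1,1)} — 2.
Total: 4 + 2 + 2 + 2 = 10.

10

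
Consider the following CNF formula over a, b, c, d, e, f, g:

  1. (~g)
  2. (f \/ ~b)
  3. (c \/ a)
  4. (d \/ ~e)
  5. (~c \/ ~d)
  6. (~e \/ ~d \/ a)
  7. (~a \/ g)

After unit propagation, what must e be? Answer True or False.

False

(~g) stands alone — g = False.
(~a \/ g) with g = False leaves only ~a, so a = False.
In (c \/ a), a is now false; c must hold, so c = True.
(~c \/ ~d) with c = True leaves only ~d, so d = False.
From (~e \/ d) and d = False: e = False.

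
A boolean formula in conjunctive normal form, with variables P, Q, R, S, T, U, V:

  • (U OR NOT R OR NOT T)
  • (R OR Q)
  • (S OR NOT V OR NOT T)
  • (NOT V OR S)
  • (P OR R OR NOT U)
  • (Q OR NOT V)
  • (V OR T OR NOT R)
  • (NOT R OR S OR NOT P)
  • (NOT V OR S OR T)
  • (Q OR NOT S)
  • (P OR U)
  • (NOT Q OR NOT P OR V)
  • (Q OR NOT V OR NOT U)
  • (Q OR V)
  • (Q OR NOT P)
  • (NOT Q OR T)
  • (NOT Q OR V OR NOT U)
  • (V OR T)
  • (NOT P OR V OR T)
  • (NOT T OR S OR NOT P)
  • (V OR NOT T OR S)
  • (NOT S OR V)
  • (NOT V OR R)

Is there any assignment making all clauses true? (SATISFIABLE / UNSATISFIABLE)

SATISFIABLE

Branch on P: take P = False.
  then U is forced to True.
  then R is forced to True.
The remaining clauses are satisfied by Q = True, S = True, T = True, V = True.
So P = False, Q = True, R = True, S = True, T = True, U = True, V = True is a satisfying assignment.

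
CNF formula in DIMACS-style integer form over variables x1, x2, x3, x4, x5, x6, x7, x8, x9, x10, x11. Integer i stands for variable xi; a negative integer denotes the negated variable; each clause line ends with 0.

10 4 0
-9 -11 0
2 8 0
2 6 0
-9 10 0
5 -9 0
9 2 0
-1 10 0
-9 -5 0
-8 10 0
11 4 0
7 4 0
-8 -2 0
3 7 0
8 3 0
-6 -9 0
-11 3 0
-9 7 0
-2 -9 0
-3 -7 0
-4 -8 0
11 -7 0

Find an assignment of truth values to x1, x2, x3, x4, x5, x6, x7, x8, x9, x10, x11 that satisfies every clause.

x1=T, x2=T, x3=T, x4=T, x5=T, x6=T, x7=F, x8=F, x9=F, x10=T, x11=T

Pure literal: x10 appears only positively; assign x10 = True.
Branch on x2: take x2 = True.
  then x8 is forced to False.
  then x3 is forced to True.
  then x9 is forced to False.
  then x7 is forced to False.
  then x4 is forced to True.
x1, x5, x6, x11 are now unconstrained; take x1 = True, x5 = True, x6 = True, x11 = True.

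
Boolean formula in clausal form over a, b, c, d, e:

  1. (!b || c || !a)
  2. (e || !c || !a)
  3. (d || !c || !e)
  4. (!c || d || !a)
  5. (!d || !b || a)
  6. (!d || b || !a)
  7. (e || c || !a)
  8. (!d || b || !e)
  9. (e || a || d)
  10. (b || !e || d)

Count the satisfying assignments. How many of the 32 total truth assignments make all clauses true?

4

Satisfying assignments:
  a=F b=F c=F d=T e=F
  a=F b=F c=T d=T e=F
  a=F b=T c=F d=F e=T
  a=T b=T c=T d=T e=T
Count: 4.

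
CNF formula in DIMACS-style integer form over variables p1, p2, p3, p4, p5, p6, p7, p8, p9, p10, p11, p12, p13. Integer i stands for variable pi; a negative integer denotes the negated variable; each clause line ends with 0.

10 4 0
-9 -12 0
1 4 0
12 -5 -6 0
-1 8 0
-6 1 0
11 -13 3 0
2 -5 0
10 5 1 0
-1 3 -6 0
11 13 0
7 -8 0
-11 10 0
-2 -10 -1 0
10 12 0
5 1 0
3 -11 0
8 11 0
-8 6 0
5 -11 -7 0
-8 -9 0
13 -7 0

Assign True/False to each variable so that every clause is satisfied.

p1 = False, p2 = True, p3 = True, p4 = True, p5 = True, p6 = False, p7 = False, p8 = False, p9 = False, p10 = True, p11 = True, p12 = True, p13 = False

p3 occurs only positively in the remaining clauses — set p3 = True.
p4 occurs only positively in the remaining clauses — set p4 = True.
Set p1 = False and propagate.
  then p6 is forced to False.
  then p5 is forced to True.
  then p2 is forced to True.
  then p8 is forced to False.
  then p11 is forced to True.
  then p10 is forced to True.
The remaining clauses are satisfied by p7 = False, p9 = False, p12 = True, p13 = False.
Every clause has at least one true literal under this assignment.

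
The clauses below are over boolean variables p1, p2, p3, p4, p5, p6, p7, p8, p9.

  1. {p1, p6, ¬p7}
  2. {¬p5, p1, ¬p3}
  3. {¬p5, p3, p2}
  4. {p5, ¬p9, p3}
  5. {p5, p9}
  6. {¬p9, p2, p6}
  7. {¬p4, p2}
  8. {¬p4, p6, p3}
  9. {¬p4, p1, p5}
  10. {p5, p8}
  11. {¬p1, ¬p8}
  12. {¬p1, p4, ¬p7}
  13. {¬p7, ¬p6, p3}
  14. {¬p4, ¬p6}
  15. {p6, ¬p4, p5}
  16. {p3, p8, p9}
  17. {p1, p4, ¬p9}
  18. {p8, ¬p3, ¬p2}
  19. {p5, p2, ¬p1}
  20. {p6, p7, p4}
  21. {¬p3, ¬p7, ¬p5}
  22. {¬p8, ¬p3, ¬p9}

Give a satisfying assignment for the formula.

Branch on p1: take p1 = False.
Try p2 = True.
Branch on p3: take p3 = False.
For the remaining variables, p4 = False, p5 = True, p6 = True, p7 = False, p8 = True, p9 = False works.

p1 = F, p2 = T, p3 = F, p4 = F, p5 = T, p6 = T, p7 = F, p8 = T, p9 = F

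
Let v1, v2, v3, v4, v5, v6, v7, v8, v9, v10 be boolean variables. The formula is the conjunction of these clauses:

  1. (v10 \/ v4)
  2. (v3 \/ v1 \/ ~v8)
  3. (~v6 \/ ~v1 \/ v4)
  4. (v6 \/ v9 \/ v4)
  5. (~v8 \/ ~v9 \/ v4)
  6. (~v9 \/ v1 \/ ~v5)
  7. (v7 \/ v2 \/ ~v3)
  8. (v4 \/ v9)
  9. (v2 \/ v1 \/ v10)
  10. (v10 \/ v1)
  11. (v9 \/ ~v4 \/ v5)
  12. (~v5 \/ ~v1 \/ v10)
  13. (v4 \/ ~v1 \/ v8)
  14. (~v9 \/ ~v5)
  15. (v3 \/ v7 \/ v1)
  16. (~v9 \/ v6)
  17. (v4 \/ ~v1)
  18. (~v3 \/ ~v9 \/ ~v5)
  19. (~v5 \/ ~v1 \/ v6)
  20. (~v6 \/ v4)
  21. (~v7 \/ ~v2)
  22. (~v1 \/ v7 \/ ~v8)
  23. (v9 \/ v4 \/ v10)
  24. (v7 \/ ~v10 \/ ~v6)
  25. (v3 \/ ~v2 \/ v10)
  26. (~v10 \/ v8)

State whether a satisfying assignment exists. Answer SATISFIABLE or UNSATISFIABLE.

SATISFIABLE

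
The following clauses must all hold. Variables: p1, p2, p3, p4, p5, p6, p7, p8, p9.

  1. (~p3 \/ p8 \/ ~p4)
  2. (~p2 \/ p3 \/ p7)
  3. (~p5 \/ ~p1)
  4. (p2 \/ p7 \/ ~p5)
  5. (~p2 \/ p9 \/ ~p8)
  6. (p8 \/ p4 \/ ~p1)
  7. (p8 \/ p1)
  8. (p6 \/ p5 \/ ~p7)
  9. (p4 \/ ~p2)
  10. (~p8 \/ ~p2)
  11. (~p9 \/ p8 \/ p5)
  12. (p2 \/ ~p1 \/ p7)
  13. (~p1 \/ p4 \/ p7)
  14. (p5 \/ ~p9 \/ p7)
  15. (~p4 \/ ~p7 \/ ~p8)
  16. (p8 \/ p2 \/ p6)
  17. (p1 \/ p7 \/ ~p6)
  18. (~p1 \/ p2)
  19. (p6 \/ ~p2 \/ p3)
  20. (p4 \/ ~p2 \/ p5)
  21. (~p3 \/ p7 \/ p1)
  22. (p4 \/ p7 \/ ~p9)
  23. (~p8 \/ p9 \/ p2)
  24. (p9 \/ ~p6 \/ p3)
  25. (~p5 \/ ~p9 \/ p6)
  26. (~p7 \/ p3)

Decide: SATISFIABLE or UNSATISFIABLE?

Try p1 = False.
  then p8 is forced to True.
  then p2 is forced to False.
  then p9 is forced to True.
Try p3 = True.
  then p7 is forced to True.
  then p4 is forced to False.
Set p5 = False and propagate.
  then p6 is forced to True.
So p1 = False, p2 = False, p3 = True, p4 = False, p5 = False, p6 = True, p7 = True, p8 = True, p9 = True is a satisfying assignment.

SATISFIABLE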